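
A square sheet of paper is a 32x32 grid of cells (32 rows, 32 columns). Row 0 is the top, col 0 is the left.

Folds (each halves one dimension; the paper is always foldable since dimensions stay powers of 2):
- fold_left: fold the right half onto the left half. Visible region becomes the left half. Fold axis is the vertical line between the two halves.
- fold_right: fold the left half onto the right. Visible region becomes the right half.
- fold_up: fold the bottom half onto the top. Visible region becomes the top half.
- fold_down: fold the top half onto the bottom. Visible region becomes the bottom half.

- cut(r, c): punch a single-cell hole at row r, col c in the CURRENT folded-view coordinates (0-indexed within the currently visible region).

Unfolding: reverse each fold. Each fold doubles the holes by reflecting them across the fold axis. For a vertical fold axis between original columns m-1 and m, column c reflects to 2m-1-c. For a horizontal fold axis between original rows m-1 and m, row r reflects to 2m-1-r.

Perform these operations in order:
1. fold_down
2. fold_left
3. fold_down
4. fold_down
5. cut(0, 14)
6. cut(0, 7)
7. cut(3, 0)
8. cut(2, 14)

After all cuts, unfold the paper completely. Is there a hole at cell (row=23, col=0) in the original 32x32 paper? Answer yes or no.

Answer: yes

Derivation:
Op 1 fold_down: fold axis h@16; visible region now rows[16,32) x cols[0,32) = 16x32
Op 2 fold_left: fold axis v@16; visible region now rows[16,32) x cols[0,16) = 16x16
Op 3 fold_down: fold axis h@24; visible region now rows[24,32) x cols[0,16) = 8x16
Op 4 fold_down: fold axis h@28; visible region now rows[28,32) x cols[0,16) = 4x16
Op 5 cut(0, 14): punch at orig (28,14); cuts so far [(28, 14)]; region rows[28,32) x cols[0,16) = 4x16
Op 6 cut(0, 7): punch at orig (28,7); cuts so far [(28, 7), (28, 14)]; region rows[28,32) x cols[0,16) = 4x16
Op 7 cut(3, 0): punch at orig (31,0); cuts so far [(28, 7), (28, 14), (31, 0)]; region rows[28,32) x cols[0,16) = 4x16
Op 8 cut(2, 14): punch at orig (30,14); cuts so far [(28, 7), (28, 14), (30, 14), (31, 0)]; region rows[28,32) x cols[0,16) = 4x16
Unfold 1 (reflect across h@28): 8 holes -> [(24, 0), (25, 14), (27, 7), (27, 14), (28, 7), (28, 14), (30, 14), (31, 0)]
Unfold 2 (reflect across h@24): 16 holes -> [(16, 0), (17, 14), (19, 7), (19, 14), (20, 7), (20, 14), (22, 14), (23, 0), (24, 0), (25, 14), (27, 7), (27, 14), (28, 7), (28, 14), (30, 14), (31, 0)]
Unfold 3 (reflect across v@16): 32 holes -> [(16, 0), (16, 31), (17, 14), (17, 17), (19, 7), (19, 14), (19, 17), (19, 24), (20, 7), (20, 14), (20, 17), (20, 24), (22, 14), (22, 17), (23, 0), (23, 31), (24, 0), (24, 31), (25, 14), (25, 17), (27, 7), (27, 14), (27, 17), (27, 24), (28, 7), (28, 14), (28, 17), (28, 24), (30, 14), (30, 17), (31, 0), (31, 31)]
Unfold 4 (reflect across h@16): 64 holes -> [(0, 0), (0, 31), (1, 14), (1, 17), (3, 7), (3, 14), (3, 17), (3, 24), (4, 7), (4, 14), (4, 17), (4, 24), (6, 14), (6, 17), (7, 0), (7, 31), (8, 0), (8, 31), (9, 14), (9, 17), (11, 7), (11, 14), (11, 17), (11, 24), (12, 7), (12, 14), (12, 17), (12, 24), (14, 14), (14, 17), (15, 0), (15, 31), (16, 0), (16, 31), (17, 14), (17, 17), (19, 7), (19, 14), (19, 17), (19, 24), (20, 7), (20, 14), (20, 17), (20, 24), (22, 14), (22, 17), (23, 0), (23, 31), (24, 0), (24, 31), (25, 14), (25, 17), (27, 7), (27, 14), (27, 17), (27, 24), (28, 7), (28, 14), (28, 17), (28, 24), (30, 14), (30, 17), (31, 0), (31, 31)]
Holes: [(0, 0), (0, 31), (1, 14), (1, 17), (3, 7), (3, 14), (3, 17), (3, 24), (4, 7), (4, 14), (4, 17), (4, 24), (6, 14), (6, 17), (7, 0), (7, 31), (8, 0), (8, 31), (9, 14), (9, 17), (11, 7), (11, 14), (11, 17), (11, 24), (12, 7), (12, 14), (12, 17), (12, 24), (14, 14), (14, 17), (15, 0), (15, 31), (16, 0), (16, 31), (17, 14), (17, 17), (19, 7), (19, 14), (19, 17), (19, 24), (20, 7), (20, 14), (20, 17), (20, 24), (22, 14), (22, 17), (23, 0), (23, 31), (24, 0), (24, 31), (25, 14), (25, 17), (27, 7), (27, 14), (27, 17), (27, 24), (28, 7), (28, 14), (28, 17), (28, 24), (30, 14), (30, 17), (31, 0), (31, 31)]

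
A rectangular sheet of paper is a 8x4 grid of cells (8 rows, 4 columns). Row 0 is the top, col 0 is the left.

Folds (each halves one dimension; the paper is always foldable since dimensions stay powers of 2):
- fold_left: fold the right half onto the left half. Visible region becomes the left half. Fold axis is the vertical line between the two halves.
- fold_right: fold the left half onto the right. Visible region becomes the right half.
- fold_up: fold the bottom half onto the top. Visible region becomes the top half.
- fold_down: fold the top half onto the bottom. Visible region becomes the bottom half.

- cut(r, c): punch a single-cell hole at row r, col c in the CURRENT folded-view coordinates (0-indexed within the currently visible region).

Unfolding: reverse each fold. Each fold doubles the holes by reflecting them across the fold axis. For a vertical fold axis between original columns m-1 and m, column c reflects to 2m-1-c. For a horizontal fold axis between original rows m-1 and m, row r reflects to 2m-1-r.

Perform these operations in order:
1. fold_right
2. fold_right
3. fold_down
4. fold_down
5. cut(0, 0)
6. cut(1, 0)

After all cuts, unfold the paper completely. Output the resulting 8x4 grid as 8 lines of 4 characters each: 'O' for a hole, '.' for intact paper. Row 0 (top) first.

Answer: OOOO
OOOO
OOOO
OOOO
OOOO
OOOO
OOOO
OOOO

Derivation:
Op 1 fold_right: fold axis v@2; visible region now rows[0,8) x cols[2,4) = 8x2
Op 2 fold_right: fold axis v@3; visible region now rows[0,8) x cols[3,4) = 8x1
Op 3 fold_down: fold axis h@4; visible region now rows[4,8) x cols[3,4) = 4x1
Op 4 fold_down: fold axis h@6; visible region now rows[6,8) x cols[3,4) = 2x1
Op 5 cut(0, 0): punch at orig (6,3); cuts so far [(6, 3)]; region rows[6,8) x cols[3,4) = 2x1
Op 6 cut(1, 0): punch at orig (7,3); cuts so far [(6, 3), (7, 3)]; region rows[6,8) x cols[3,4) = 2x1
Unfold 1 (reflect across h@6): 4 holes -> [(4, 3), (5, 3), (6, 3), (7, 3)]
Unfold 2 (reflect across h@4): 8 holes -> [(0, 3), (1, 3), (2, 3), (3, 3), (4, 3), (5, 3), (6, 3), (7, 3)]
Unfold 3 (reflect across v@3): 16 holes -> [(0, 2), (0, 3), (1, 2), (1, 3), (2, 2), (2, 3), (3, 2), (3, 3), (4, 2), (4, 3), (5, 2), (5, 3), (6, 2), (6, 3), (7, 2), (7, 3)]
Unfold 4 (reflect across v@2): 32 holes -> [(0, 0), (0, 1), (0, 2), (0, 3), (1, 0), (1, 1), (1, 2), (1, 3), (2, 0), (2, 1), (2, 2), (2, 3), (3, 0), (3, 1), (3, 2), (3, 3), (4, 0), (4, 1), (4, 2), (4, 3), (5, 0), (5, 1), (5, 2), (5, 3), (6, 0), (6, 1), (6, 2), (6, 3), (7, 0), (7, 1), (7, 2), (7, 3)]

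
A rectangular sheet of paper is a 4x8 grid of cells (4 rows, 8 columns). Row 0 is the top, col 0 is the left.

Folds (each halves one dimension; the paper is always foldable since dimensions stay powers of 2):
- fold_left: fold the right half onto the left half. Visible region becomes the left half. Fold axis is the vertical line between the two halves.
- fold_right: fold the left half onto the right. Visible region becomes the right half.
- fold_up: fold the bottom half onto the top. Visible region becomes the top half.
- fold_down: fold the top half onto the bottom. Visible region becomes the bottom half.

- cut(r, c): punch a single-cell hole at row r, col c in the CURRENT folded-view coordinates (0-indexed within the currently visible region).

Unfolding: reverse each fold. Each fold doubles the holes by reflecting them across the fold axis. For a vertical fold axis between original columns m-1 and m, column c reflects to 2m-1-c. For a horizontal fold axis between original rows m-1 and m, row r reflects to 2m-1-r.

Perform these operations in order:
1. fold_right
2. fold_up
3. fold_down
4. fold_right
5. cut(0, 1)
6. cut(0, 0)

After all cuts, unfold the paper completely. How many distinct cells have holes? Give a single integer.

Answer: 32

Derivation:
Op 1 fold_right: fold axis v@4; visible region now rows[0,4) x cols[4,8) = 4x4
Op 2 fold_up: fold axis h@2; visible region now rows[0,2) x cols[4,8) = 2x4
Op 3 fold_down: fold axis h@1; visible region now rows[1,2) x cols[4,8) = 1x4
Op 4 fold_right: fold axis v@6; visible region now rows[1,2) x cols[6,8) = 1x2
Op 5 cut(0, 1): punch at orig (1,7); cuts so far [(1, 7)]; region rows[1,2) x cols[6,8) = 1x2
Op 6 cut(0, 0): punch at orig (1,6); cuts so far [(1, 6), (1, 7)]; region rows[1,2) x cols[6,8) = 1x2
Unfold 1 (reflect across v@6): 4 holes -> [(1, 4), (1, 5), (1, 6), (1, 7)]
Unfold 2 (reflect across h@1): 8 holes -> [(0, 4), (0, 5), (0, 6), (0, 7), (1, 4), (1, 5), (1, 6), (1, 7)]
Unfold 3 (reflect across h@2): 16 holes -> [(0, 4), (0, 5), (0, 6), (0, 7), (1, 4), (1, 5), (1, 6), (1, 7), (2, 4), (2, 5), (2, 6), (2, 7), (3, 4), (3, 5), (3, 6), (3, 7)]
Unfold 4 (reflect across v@4): 32 holes -> [(0, 0), (0, 1), (0, 2), (0, 3), (0, 4), (0, 5), (0, 6), (0, 7), (1, 0), (1, 1), (1, 2), (1, 3), (1, 4), (1, 5), (1, 6), (1, 7), (2, 0), (2, 1), (2, 2), (2, 3), (2, 4), (2, 5), (2, 6), (2, 7), (3, 0), (3, 1), (3, 2), (3, 3), (3, 4), (3, 5), (3, 6), (3, 7)]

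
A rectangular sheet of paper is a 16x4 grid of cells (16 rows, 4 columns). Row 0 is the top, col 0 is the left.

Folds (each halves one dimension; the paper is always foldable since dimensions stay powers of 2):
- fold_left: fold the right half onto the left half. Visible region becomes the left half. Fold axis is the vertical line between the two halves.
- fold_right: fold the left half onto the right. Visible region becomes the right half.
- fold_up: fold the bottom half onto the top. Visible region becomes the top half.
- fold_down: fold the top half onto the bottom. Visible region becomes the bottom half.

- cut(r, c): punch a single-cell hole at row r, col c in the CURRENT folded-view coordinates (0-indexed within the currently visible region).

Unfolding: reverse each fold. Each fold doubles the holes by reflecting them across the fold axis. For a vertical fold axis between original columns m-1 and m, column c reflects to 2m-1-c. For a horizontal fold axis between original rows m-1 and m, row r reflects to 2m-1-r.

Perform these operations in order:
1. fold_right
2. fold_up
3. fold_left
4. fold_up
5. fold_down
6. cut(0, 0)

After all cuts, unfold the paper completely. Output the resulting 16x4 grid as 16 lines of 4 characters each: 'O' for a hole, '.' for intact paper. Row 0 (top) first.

Op 1 fold_right: fold axis v@2; visible region now rows[0,16) x cols[2,4) = 16x2
Op 2 fold_up: fold axis h@8; visible region now rows[0,8) x cols[2,4) = 8x2
Op 3 fold_left: fold axis v@3; visible region now rows[0,8) x cols[2,3) = 8x1
Op 4 fold_up: fold axis h@4; visible region now rows[0,4) x cols[2,3) = 4x1
Op 5 fold_down: fold axis h@2; visible region now rows[2,4) x cols[2,3) = 2x1
Op 6 cut(0, 0): punch at orig (2,2); cuts so far [(2, 2)]; region rows[2,4) x cols[2,3) = 2x1
Unfold 1 (reflect across h@2): 2 holes -> [(1, 2), (2, 2)]
Unfold 2 (reflect across h@4): 4 holes -> [(1, 2), (2, 2), (5, 2), (6, 2)]
Unfold 3 (reflect across v@3): 8 holes -> [(1, 2), (1, 3), (2, 2), (2, 3), (5, 2), (5, 3), (6, 2), (6, 3)]
Unfold 4 (reflect across h@8): 16 holes -> [(1, 2), (1, 3), (2, 2), (2, 3), (5, 2), (5, 3), (6, 2), (6, 3), (9, 2), (9, 3), (10, 2), (10, 3), (13, 2), (13, 3), (14, 2), (14, 3)]
Unfold 5 (reflect across v@2): 32 holes -> [(1, 0), (1, 1), (1, 2), (1, 3), (2, 0), (2, 1), (2, 2), (2, 3), (5, 0), (5, 1), (5, 2), (5, 3), (6, 0), (6, 1), (6, 2), (6, 3), (9, 0), (9, 1), (9, 2), (9, 3), (10, 0), (10, 1), (10, 2), (10, 3), (13, 0), (13, 1), (13, 2), (13, 3), (14, 0), (14, 1), (14, 2), (14, 3)]

Answer: ....
OOOO
OOOO
....
....
OOOO
OOOO
....
....
OOOO
OOOO
....
....
OOOO
OOOO
....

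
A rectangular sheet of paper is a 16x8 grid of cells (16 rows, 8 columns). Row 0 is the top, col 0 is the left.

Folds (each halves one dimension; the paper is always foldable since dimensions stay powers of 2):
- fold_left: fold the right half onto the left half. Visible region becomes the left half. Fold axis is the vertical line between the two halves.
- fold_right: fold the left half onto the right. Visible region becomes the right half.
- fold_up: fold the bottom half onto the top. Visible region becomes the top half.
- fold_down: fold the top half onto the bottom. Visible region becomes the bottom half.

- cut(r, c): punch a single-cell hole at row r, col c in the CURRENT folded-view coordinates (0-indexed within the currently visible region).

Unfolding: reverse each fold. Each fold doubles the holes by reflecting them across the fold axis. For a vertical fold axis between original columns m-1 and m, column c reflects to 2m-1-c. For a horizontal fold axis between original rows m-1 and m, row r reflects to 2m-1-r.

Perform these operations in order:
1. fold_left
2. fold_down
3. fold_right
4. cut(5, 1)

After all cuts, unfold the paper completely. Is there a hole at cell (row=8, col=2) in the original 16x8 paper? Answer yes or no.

Op 1 fold_left: fold axis v@4; visible region now rows[0,16) x cols[0,4) = 16x4
Op 2 fold_down: fold axis h@8; visible region now rows[8,16) x cols[0,4) = 8x4
Op 3 fold_right: fold axis v@2; visible region now rows[8,16) x cols[2,4) = 8x2
Op 4 cut(5, 1): punch at orig (13,3); cuts so far [(13, 3)]; region rows[8,16) x cols[2,4) = 8x2
Unfold 1 (reflect across v@2): 2 holes -> [(13, 0), (13, 3)]
Unfold 2 (reflect across h@8): 4 holes -> [(2, 0), (2, 3), (13, 0), (13, 3)]
Unfold 3 (reflect across v@4): 8 holes -> [(2, 0), (2, 3), (2, 4), (2, 7), (13, 0), (13, 3), (13, 4), (13, 7)]
Holes: [(2, 0), (2, 3), (2, 4), (2, 7), (13, 0), (13, 3), (13, 4), (13, 7)]

Answer: no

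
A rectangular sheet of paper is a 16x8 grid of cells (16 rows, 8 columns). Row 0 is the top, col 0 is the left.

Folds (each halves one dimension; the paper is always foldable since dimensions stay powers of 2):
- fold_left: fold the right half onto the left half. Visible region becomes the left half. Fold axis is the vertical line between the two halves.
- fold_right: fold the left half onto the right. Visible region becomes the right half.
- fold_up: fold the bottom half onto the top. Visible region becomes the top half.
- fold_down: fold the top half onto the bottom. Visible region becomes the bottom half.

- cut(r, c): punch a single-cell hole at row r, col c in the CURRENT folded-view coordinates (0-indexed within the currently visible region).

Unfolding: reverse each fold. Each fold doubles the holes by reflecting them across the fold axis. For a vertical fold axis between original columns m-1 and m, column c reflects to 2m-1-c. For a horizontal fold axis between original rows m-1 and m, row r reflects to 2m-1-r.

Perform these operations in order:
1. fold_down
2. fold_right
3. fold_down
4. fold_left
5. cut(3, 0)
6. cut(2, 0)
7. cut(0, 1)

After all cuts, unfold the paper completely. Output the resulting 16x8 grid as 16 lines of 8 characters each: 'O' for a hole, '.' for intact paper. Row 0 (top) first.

Op 1 fold_down: fold axis h@8; visible region now rows[8,16) x cols[0,8) = 8x8
Op 2 fold_right: fold axis v@4; visible region now rows[8,16) x cols[4,8) = 8x4
Op 3 fold_down: fold axis h@12; visible region now rows[12,16) x cols[4,8) = 4x4
Op 4 fold_left: fold axis v@6; visible region now rows[12,16) x cols[4,6) = 4x2
Op 5 cut(3, 0): punch at orig (15,4); cuts so far [(15, 4)]; region rows[12,16) x cols[4,6) = 4x2
Op 6 cut(2, 0): punch at orig (14,4); cuts so far [(14, 4), (15, 4)]; region rows[12,16) x cols[4,6) = 4x2
Op 7 cut(0, 1): punch at orig (12,5); cuts so far [(12, 5), (14, 4), (15, 4)]; region rows[12,16) x cols[4,6) = 4x2
Unfold 1 (reflect across v@6): 6 holes -> [(12, 5), (12, 6), (14, 4), (14, 7), (15, 4), (15, 7)]
Unfold 2 (reflect across h@12): 12 holes -> [(8, 4), (8, 7), (9, 4), (9, 7), (11, 5), (11, 6), (12, 5), (12, 6), (14, 4), (14, 7), (15, 4), (15, 7)]
Unfold 3 (reflect across v@4): 24 holes -> [(8, 0), (8, 3), (8, 4), (8, 7), (9, 0), (9, 3), (9, 4), (9, 7), (11, 1), (11, 2), (11, 5), (11, 6), (12, 1), (12, 2), (12, 5), (12, 6), (14, 0), (14, 3), (14, 4), (14, 7), (15, 0), (15, 3), (15, 4), (15, 7)]
Unfold 4 (reflect across h@8): 48 holes -> [(0, 0), (0, 3), (0, 4), (0, 7), (1, 0), (1, 3), (1, 4), (1, 7), (3, 1), (3, 2), (3, 5), (3, 6), (4, 1), (4, 2), (4, 5), (4, 6), (6, 0), (6, 3), (6, 4), (6, 7), (7, 0), (7, 3), (7, 4), (7, 7), (8, 0), (8, 3), (8, 4), (8, 7), (9, 0), (9, 3), (9, 4), (9, 7), (11, 1), (11, 2), (11, 5), (11, 6), (12, 1), (12, 2), (12, 5), (12, 6), (14, 0), (14, 3), (14, 4), (14, 7), (15, 0), (15, 3), (15, 4), (15, 7)]

Answer: O..OO..O
O..OO..O
........
.OO..OO.
.OO..OO.
........
O..OO..O
O..OO..O
O..OO..O
O..OO..O
........
.OO..OO.
.OO..OO.
........
O..OO..O
O..OO..O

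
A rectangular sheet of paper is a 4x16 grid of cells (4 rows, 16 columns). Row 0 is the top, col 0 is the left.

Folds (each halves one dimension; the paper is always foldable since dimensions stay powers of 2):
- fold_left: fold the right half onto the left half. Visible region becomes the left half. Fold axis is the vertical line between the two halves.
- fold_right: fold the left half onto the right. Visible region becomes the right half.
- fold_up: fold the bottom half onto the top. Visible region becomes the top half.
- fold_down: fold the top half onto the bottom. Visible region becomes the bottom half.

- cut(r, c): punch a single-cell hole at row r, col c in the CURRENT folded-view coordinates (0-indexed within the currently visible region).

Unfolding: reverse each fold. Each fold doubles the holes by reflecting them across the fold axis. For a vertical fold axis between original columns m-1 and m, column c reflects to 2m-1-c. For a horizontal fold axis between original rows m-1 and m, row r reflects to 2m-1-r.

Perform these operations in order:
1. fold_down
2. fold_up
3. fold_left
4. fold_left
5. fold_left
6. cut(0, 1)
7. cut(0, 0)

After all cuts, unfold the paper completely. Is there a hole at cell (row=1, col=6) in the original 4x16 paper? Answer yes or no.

Answer: yes

Derivation:
Op 1 fold_down: fold axis h@2; visible region now rows[2,4) x cols[0,16) = 2x16
Op 2 fold_up: fold axis h@3; visible region now rows[2,3) x cols[0,16) = 1x16
Op 3 fold_left: fold axis v@8; visible region now rows[2,3) x cols[0,8) = 1x8
Op 4 fold_left: fold axis v@4; visible region now rows[2,3) x cols[0,4) = 1x4
Op 5 fold_left: fold axis v@2; visible region now rows[2,3) x cols[0,2) = 1x2
Op 6 cut(0, 1): punch at orig (2,1); cuts so far [(2, 1)]; region rows[2,3) x cols[0,2) = 1x2
Op 7 cut(0, 0): punch at orig (2,0); cuts so far [(2, 0), (2, 1)]; region rows[2,3) x cols[0,2) = 1x2
Unfold 1 (reflect across v@2): 4 holes -> [(2, 0), (2, 1), (2, 2), (2, 3)]
Unfold 2 (reflect across v@4): 8 holes -> [(2, 0), (2, 1), (2, 2), (2, 3), (2, 4), (2, 5), (2, 6), (2, 7)]
Unfold 3 (reflect across v@8): 16 holes -> [(2, 0), (2, 1), (2, 2), (2, 3), (2, 4), (2, 5), (2, 6), (2, 7), (2, 8), (2, 9), (2, 10), (2, 11), (2, 12), (2, 13), (2, 14), (2, 15)]
Unfold 4 (reflect across h@3): 32 holes -> [(2, 0), (2, 1), (2, 2), (2, 3), (2, 4), (2, 5), (2, 6), (2, 7), (2, 8), (2, 9), (2, 10), (2, 11), (2, 12), (2, 13), (2, 14), (2, 15), (3, 0), (3, 1), (3, 2), (3, 3), (3, 4), (3, 5), (3, 6), (3, 7), (3, 8), (3, 9), (3, 10), (3, 11), (3, 12), (3, 13), (3, 14), (3, 15)]
Unfold 5 (reflect across h@2): 64 holes -> [(0, 0), (0, 1), (0, 2), (0, 3), (0, 4), (0, 5), (0, 6), (0, 7), (0, 8), (0, 9), (0, 10), (0, 11), (0, 12), (0, 13), (0, 14), (0, 15), (1, 0), (1, 1), (1, 2), (1, 3), (1, 4), (1, 5), (1, 6), (1, 7), (1, 8), (1, 9), (1, 10), (1, 11), (1, 12), (1, 13), (1, 14), (1, 15), (2, 0), (2, 1), (2, 2), (2, 3), (2, 4), (2, 5), (2, 6), (2, 7), (2, 8), (2, 9), (2, 10), (2, 11), (2, 12), (2, 13), (2, 14), (2, 15), (3, 0), (3, 1), (3, 2), (3, 3), (3, 4), (3, 5), (3, 6), (3, 7), (3, 8), (3, 9), (3, 10), (3, 11), (3, 12), (3, 13), (3, 14), (3, 15)]
Holes: [(0, 0), (0, 1), (0, 2), (0, 3), (0, 4), (0, 5), (0, 6), (0, 7), (0, 8), (0, 9), (0, 10), (0, 11), (0, 12), (0, 13), (0, 14), (0, 15), (1, 0), (1, 1), (1, 2), (1, 3), (1, 4), (1, 5), (1, 6), (1, 7), (1, 8), (1, 9), (1, 10), (1, 11), (1, 12), (1, 13), (1, 14), (1, 15), (2, 0), (2, 1), (2, 2), (2, 3), (2, 4), (2, 5), (2, 6), (2, 7), (2, 8), (2, 9), (2, 10), (2, 11), (2, 12), (2, 13), (2, 14), (2, 15), (3, 0), (3, 1), (3, 2), (3, 3), (3, 4), (3, 5), (3, 6), (3, 7), (3, 8), (3, 9), (3, 10), (3, 11), (3, 12), (3, 13), (3, 14), (3, 15)]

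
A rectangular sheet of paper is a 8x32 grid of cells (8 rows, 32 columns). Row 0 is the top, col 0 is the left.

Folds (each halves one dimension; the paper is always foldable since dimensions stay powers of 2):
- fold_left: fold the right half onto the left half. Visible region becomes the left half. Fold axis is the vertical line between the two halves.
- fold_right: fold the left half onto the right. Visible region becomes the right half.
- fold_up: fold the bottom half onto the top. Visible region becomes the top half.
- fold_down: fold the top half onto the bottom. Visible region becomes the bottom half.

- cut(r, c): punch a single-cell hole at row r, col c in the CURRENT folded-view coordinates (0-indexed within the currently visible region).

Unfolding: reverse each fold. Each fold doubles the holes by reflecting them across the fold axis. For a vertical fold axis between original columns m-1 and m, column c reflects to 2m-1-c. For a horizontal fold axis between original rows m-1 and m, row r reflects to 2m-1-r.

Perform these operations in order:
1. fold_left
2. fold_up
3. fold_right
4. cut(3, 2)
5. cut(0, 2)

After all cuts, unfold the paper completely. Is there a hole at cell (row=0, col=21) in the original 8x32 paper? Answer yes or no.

Op 1 fold_left: fold axis v@16; visible region now rows[0,8) x cols[0,16) = 8x16
Op 2 fold_up: fold axis h@4; visible region now rows[0,4) x cols[0,16) = 4x16
Op 3 fold_right: fold axis v@8; visible region now rows[0,4) x cols[8,16) = 4x8
Op 4 cut(3, 2): punch at orig (3,10); cuts so far [(3, 10)]; region rows[0,4) x cols[8,16) = 4x8
Op 5 cut(0, 2): punch at orig (0,10); cuts so far [(0, 10), (3, 10)]; region rows[0,4) x cols[8,16) = 4x8
Unfold 1 (reflect across v@8): 4 holes -> [(0, 5), (0, 10), (3, 5), (3, 10)]
Unfold 2 (reflect across h@4): 8 holes -> [(0, 5), (0, 10), (3, 5), (3, 10), (4, 5), (4, 10), (7, 5), (7, 10)]
Unfold 3 (reflect across v@16): 16 holes -> [(0, 5), (0, 10), (0, 21), (0, 26), (3, 5), (3, 10), (3, 21), (3, 26), (4, 5), (4, 10), (4, 21), (4, 26), (7, 5), (7, 10), (7, 21), (7, 26)]
Holes: [(0, 5), (0, 10), (0, 21), (0, 26), (3, 5), (3, 10), (3, 21), (3, 26), (4, 5), (4, 10), (4, 21), (4, 26), (7, 5), (7, 10), (7, 21), (7, 26)]

Answer: yes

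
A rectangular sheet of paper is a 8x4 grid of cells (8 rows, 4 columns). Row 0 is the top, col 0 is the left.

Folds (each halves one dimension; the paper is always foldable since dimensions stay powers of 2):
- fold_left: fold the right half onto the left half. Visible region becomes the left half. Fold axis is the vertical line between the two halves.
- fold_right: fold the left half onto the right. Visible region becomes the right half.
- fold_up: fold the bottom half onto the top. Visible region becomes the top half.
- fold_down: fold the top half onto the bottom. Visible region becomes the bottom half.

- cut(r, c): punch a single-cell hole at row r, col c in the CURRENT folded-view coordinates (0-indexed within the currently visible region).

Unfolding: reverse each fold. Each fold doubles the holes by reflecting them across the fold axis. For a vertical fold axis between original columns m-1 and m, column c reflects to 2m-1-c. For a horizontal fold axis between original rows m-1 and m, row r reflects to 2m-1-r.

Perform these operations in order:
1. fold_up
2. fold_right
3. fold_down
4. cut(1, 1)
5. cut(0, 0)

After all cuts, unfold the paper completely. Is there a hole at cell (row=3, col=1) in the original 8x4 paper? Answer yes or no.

Answer: no

Derivation:
Op 1 fold_up: fold axis h@4; visible region now rows[0,4) x cols[0,4) = 4x4
Op 2 fold_right: fold axis v@2; visible region now rows[0,4) x cols[2,4) = 4x2
Op 3 fold_down: fold axis h@2; visible region now rows[2,4) x cols[2,4) = 2x2
Op 4 cut(1, 1): punch at orig (3,3); cuts so far [(3, 3)]; region rows[2,4) x cols[2,4) = 2x2
Op 5 cut(0, 0): punch at orig (2,2); cuts so far [(2, 2), (3, 3)]; region rows[2,4) x cols[2,4) = 2x2
Unfold 1 (reflect across h@2): 4 holes -> [(0, 3), (1, 2), (2, 2), (3, 3)]
Unfold 2 (reflect across v@2): 8 holes -> [(0, 0), (0, 3), (1, 1), (1, 2), (2, 1), (2, 2), (3, 0), (3, 3)]
Unfold 3 (reflect across h@4): 16 holes -> [(0, 0), (0, 3), (1, 1), (1, 2), (2, 1), (2, 2), (3, 0), (3, 3), (4, 0), (4, 3), (5, 1), (5, 2), (6, 1), (6, 2), (7, 0), (7, 3)]
Holes: [(0, 0), (0, 3), (1, 1), (1, 2), (2, 1), (2, 2), (3, 0), (3, 3), (4, 0), (4, 3), (5, 1), (5, 2), (6, 1), (6, 2), (7, 0), (7, 3)]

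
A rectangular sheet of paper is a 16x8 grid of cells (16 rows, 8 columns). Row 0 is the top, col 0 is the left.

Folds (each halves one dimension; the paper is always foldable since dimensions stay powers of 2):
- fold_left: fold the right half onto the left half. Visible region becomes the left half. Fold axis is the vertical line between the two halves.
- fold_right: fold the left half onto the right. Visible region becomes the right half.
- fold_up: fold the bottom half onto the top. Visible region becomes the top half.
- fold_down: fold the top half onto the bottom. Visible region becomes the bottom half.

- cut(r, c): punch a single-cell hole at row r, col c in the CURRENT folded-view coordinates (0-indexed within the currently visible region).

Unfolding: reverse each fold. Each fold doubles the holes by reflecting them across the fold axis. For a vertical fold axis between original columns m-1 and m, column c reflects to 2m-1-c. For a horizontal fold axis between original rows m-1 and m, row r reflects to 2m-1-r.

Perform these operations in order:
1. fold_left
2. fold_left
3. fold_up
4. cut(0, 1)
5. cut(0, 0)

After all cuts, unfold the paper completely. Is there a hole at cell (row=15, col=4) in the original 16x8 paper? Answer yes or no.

Op 1 fold_left: fold axis v@4; visible region now rows[0,16) x cols[0,4) = 16x4
Op 2 fold_left: fold axis v@2; visible region now rows[0,16) x cols[0,2) = 16x2
Op 3 fold_up: fold axis h@8; visible region now rows[0,8) x cols[0,2) = 8x2
Op 4 cut(0, 1): punch at orig (0,1); cuts so far [(0, 1)]; region rows[0,8) x cols[0,2) = 8x2
Op 5 cut(0, 0): punch at orig (0,0); cuts so far [(0, 0), (0, 1)]; region rows[0,8) x cols[0,2) = 8x2
Unfold 1 (reflect across h@8): 4 holes -> [(0, 0), (0, 1), (15, 0), (15, 1)]
Unfold 2 (reflect across v@2): 8 holes -> [(0, 0), (0, 1), (0, 2), (0, 3), (15, 0), (15, 1), (15, 2), (15, 3)]
Unfold 3 (reflect across v@4): 16 holes -> [(0, 0), (0, 1), (0, 2), (0, 3), (0, 4), (0, 5), (0, 6), (0, 7), (15, 0), (15, 1), (15, 2), (15, 3), (15, 4), (15, 5), (15, 6), (15, 7)]
Holes: [(0, 0), (0, 1), (0, 2), (0, 3), (0, 4), (0, 5), (0, 6), (0, 7), (15, 0), (15, 1), (15, 2), (15, 3), (15, 4), (15, 5), (15, 6), (15, 7)]

Answer: yes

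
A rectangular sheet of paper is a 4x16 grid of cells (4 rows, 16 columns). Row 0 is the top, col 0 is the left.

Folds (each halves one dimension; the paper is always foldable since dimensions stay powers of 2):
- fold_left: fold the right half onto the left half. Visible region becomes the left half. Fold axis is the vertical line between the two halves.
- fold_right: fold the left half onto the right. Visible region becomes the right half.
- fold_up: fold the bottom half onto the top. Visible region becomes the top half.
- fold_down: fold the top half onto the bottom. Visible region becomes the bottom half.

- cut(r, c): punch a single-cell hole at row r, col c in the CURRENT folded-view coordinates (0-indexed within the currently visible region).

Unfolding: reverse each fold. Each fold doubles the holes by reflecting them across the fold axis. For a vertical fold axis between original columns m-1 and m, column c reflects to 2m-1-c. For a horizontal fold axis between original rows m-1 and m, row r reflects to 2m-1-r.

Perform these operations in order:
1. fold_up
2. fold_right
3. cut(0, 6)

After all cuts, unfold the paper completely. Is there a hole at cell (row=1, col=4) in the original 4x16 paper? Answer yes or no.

Answer: no

Derivation:
Op 1 fold_up: fold axis h@2; visible region now rows[0,2) x cols[0,16) = 2x16
Op 2 fold_right: fold axis v@8; visible region now rows[0,2) x cols[8,16) = 2x8
Op 3 cut(0, 6): punch at orig (0,14); cuts so far [(0, 14)]; region rows[0,2) x cols[8,16) = 2x8
Unfold 1 (reflect across v@8): 2 holes -> [(0, 1), (0, 14)]
Unfold 2 (reflect across h@2): 4 holes -> [(0, 1), (0, 14), (3, 1), (3, 14)]
Holes: [(0, 1), (0, 14), (3, 1), (3, 14)]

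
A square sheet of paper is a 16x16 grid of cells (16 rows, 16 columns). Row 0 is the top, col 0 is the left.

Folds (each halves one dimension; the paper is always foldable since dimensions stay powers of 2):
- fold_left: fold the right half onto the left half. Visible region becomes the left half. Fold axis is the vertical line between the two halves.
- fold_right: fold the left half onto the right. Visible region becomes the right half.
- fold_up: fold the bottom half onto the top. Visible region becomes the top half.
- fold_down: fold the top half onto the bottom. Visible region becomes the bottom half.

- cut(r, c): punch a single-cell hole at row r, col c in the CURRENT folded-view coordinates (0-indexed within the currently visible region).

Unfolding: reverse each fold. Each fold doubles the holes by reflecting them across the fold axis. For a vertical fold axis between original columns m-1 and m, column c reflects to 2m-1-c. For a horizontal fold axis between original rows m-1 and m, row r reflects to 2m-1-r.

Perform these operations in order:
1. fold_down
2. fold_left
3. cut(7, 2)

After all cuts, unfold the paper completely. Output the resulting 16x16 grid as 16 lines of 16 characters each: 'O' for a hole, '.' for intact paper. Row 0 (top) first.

Answer: ..O..........O..
................
................
................
................
................
................
................
................
................
................
................
................
................
................
..O..........O..

Derivation:
Op 1 fold_down: fold axis h@8; visible region now rows[8,16) x cols[0,16) = 8x16
Op 2 fold_left: fold axis v@8; visible region now rows[8,16) x cols[0,8) = 8x8
Op 3 cut(7, 2): punch at orig (15,2); cuts so far [(15, 2)]; region rows[8,16) x cols[0,8) = 8x8
Unfold 1 (reflect across v@8): 2 holes -> [(15, 2), (15, 13)]
Unfold 2 (reflect across h@8): 4 holes -> [(0, 2), (0, 13), (15, 2), (15, 13)]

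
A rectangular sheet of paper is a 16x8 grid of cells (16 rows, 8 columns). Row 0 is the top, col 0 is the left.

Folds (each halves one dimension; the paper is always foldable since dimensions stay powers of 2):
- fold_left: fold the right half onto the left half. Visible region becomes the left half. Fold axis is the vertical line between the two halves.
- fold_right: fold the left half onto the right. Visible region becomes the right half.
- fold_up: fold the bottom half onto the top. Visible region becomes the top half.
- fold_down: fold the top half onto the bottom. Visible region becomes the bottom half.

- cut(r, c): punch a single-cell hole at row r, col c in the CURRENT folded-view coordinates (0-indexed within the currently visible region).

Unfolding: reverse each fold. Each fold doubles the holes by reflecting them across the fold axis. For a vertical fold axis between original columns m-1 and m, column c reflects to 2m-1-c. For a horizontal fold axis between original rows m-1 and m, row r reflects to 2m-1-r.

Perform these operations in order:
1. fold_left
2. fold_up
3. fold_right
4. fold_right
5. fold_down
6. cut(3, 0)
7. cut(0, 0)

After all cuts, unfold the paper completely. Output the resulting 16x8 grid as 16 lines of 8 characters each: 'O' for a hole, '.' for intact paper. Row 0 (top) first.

Op 1 fold_left: fold axis v@4; visible region now rows[0,16) x cols[0,4) = 16x4
Op 2 fold_up: fold axis h@8; visible region now rows[0,8) x cols[0,4) = 8x4
Op 3 fold_right: fold axis v@2; visible region now rows[0,8) x cols[2,4) = 8x2
Op 4 fold_right: fold axis v@3; visible region now rows[0,8) x cols[3,4) = 8x1
Op 5 fold_down: fold axis h@4; visible region now rows[4,8) x cols[3,4) = 4x1
Op 6 cut(3, 0): punch at orig (7,3); cuts so far [(7, 3)]; region rows[4,8) x cols[3,4) = 4x1
Op 7 cut(0, 0): punch at orig (4,3); cuts so far [(4, 3), (7, 3)]; region rows[4,8) x cols[3,4) = 4x1
Unfold 1 (reflect across h@4): 4 holes -> [(0, 3), (3, 3), (4, 3), (7, 3)]
Unfold 2 (reflect across v@3): 8 holes -> [(0, 2), (0, 3), (3, 2), (3, 3), (4, 2), (4, 3), (7, 2), (7, 3)]
Unfold 3 (reflect across v@2): 16 holes -> [(0, 0), (0, 1), (0, 2), (0, 3), (3, 0), (3, 1), (3, 2), (3, 3), (4, 0), (4, 1), (4, 2), (4, 3), (7, 0), (7, 1), (7, 2), (7, 3)]
Unfold 4 (reflect across h@8): 32 holes -> [(0, 0), (0, 1), (0, 2), (0, 3), (3, 0), (3, 1), (3, 2), (3, 3), (4, 0), (4, 1), (4, 2), (4, 3), (7, 0), (7, 1), (7, 2), (7, 3), (8, 0), (8, 1), (8, 2), (8, 3), (11, 0), (11, 1), (11, 2), (11, 3), (12, 0), (12, 1), (12, 2), (12, 3), (15, 0), (15, 1), (15, 2), (15, 3)]
Unfold 5 (reflect across v@4): 64 holes -> [(0, 0), (0, 1), (0, 2), (0, 3), (0, 4), (0, 5), (0, 6), (0, 7), (3, 0), (3, 1), (3, 2), (3, 3), (3, 4), (3, 5), (3, 6), (3, 7), (4, 0), (4, 1), (4, 2), (4, 3), (4, 4), (4, 5), (4, 6), (4, 7), (7, 0), (7, 1), (7, 2), (7, 3), (7, 4), (7, 5), (7, 6), (7, 7), (8, 0), (8, 1), (8, 2), (8, 3), (8, 4), (8, 5), (8, 6), (8, 7), (11, 0), (11, 1), (11, 2), (11, 3), (11, 4), (11, 5), (11, 6), (11, 7), (12, 0), (12, 1), (12, 2), (12, 3), (12, 4), (12, 5), (12, 6), (12, 7), (15, 0), (15, 1), (15, 2), (15, 3), (15, 4), (15, 5), (15, 6), (15, 7)]

Answer: OOOOOOOO
........
........
OOOOOOOO
OOOOOOOO
........
........
OOOOOOOO
OOOOOOOO
........
........
OOOOOOOO
OOOOOOOO
........
........
OOOOOOOO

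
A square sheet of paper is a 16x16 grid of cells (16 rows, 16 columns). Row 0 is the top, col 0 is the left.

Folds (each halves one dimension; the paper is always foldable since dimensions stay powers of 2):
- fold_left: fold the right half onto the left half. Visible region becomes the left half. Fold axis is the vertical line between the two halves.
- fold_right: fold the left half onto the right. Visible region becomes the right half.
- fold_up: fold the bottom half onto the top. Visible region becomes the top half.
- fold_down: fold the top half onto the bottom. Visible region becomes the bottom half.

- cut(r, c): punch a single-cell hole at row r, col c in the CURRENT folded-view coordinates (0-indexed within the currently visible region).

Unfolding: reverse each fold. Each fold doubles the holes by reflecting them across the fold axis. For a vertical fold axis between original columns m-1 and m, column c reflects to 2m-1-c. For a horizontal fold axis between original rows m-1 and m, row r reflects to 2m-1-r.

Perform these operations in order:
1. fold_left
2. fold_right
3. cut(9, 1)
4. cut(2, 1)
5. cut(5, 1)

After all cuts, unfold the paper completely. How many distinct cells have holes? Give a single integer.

Op 1 fold_left: fold axis v@8; visible region now rows[0,16) x cols[0,8) = 16x8
Op 2 fold_right: fold axis v@4; visible region now rows[0,16) x cols[4,8) = 16x4
Op 3 cut(9, 1): punch at orig (9,5); cuts so far [(9, 5)]; region rows[0,16) x cols[4,8) = 16x4
Op 4 cut(2, 1): punch at orig (2,5); cuts so far [(2, 5), (9, 5)]; region rows[0,16) x cols[4,8) = 16x4
Op 5 cut(5, 1): punch at orig (5,5); cuts so far [(2, 5), (5, 5), (9, 5)]; region rows[0,16) x cols[4,8) = 16x4
Unfold 1 (reflect across v@4): 6 holes -> [(2, 2), (2, 5), (5, 2), (5, 5), (9, 2), (9, 5)]
Unfold 2 (reflect across v@8): 12 holes -> [(2, 2), (2, 5), (2, 10), (2, 13), (5, 2), (5, 5), (5, 10), (5, 13), (9, 2), (9, 5), (9, 10), (9, 13)]

Answer: 12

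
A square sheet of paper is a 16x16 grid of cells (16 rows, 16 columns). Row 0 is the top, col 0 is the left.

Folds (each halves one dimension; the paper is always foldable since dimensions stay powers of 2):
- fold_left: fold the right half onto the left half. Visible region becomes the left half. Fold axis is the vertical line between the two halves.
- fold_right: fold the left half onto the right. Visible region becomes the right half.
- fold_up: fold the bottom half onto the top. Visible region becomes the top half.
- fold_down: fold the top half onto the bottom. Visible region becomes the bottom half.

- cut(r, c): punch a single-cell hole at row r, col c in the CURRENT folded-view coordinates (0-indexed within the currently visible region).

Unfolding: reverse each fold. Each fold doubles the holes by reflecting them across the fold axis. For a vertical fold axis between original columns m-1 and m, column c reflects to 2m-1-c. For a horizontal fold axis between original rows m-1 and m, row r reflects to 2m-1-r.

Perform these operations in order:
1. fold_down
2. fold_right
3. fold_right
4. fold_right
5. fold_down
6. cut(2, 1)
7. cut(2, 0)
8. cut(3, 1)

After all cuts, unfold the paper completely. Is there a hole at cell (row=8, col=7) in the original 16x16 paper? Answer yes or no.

Answer: yes

Derivation:
Op 1 fold_down: fold axis h@8; visible region now rows[8,16) x cols[0,16) = 8x16
Op 2 fold_right: fold axis v@8; visible region now rows[8,16) x cols[8,16) = 8x8
Op 3 fold_right: fold axis v@12; visible region now rows[8,16) x cols[12,16) = 8x4
Op 4 fold_right: fold axis v@14; visible region now rows[8,16) x cols[14,16) = 8x2
Op 5 fold_down: fold axis h@12; visible region now rows[12,16) x cols[14,16) = 4x2
Op 6 cut(2, 1): punch at orig (14,15); cuts so far [(14, 15)]; region rows[12,16) x cols[14,16) = 4x2
Op 7 cut(2, 0): punch at orig (14,14); cuts so far [(14, 14), (14, 15)]; region rows[12,16) x cols[14,16) = 4x2
Op 8 cut(3, 1): punch at orig (15,15); cuts so far [(14, 14), (14, 15), (15, 15)]; region rows[12,16) x cols[14,16) = 4x2
Unfold 1 (reflect across h@12): 6 holes -> [(8, 15), (9, 14), (9, 15), (14, 14), (14, 15), (15, 15)]
Unfold 2 (reflect across v@14): 12 holes -> [(8, 12), (8, 15), (9, 12), (9, 13), (9, 14), (9, 15), (14, 12), (14, 13), (14, 14), (14, 15), (15, 12), (15, 15)]
Unfold 3 (reflect across v@12): 24 holes -> [(8, 8), (8, 11), (8, 12), (8, 15), (9, 8), (9, 9), (9, 10), (9, 11), (9, 12), (9, 13), (9, 14), (9, 15), (14, 8), (14, 9), (14, 10), (14, 11), (14, 12), (14, 13), (14, 14), (14, 15), (15, 8), (15, 11), (15, 12), (15, 15)]
Unfold 4 (reflect across v@8): 48 holes -> [(8, 0), (8, 3), (8, 4), (8, 7), (8, 8), (8, 11), (8, 12), (8, 15), (9, 0), (9, 1), (9, 2), (9, 3), (9, 4), (9, 5), (9, 6), (9, 7), (9, 8), (9, 9), (9, 10), (9, 11), (9, 12), (9, 13), (9, 14), (9, 15), (14, 0), (14, 1), (14, 2), (14, 3), (14, 4), (14, 5), (14, 6), (14, 7), (14, 8), (14, 9), (14, 10), (14, 11), (14, 12), (14, 13), (14, 14), (14, 15), (15, 0), (15, 3), (15, 4), (15, 7), (15, 8), (15, 11), (15, 12), (15, 15)]
Unfold 5 (reflect across h@8): 96 holes -> [(0, 0), (0, 3), (0, 4), (0, 7), (0, 8), (0, 11), (0, 12), (0, 15), (1, 0), (1, 1), (1, 2), (1, 3), (1, 4), (1, 5), (1, 6), (1, 7), (1, 8), (1, 9), (1, 10), (1, 11), (1, 12), (1, 13), (1, 14), (1, 15), (6, 0), (6, 1), (6, 2), (6, 3), (6, 4), (6, 5), (6, 6), (6, 7), (6, 8), (6, 9), (6, 10), (6, 11), (6, 12), (6, 13), (6, 14), (6, 15), (7, 0), (7, 3), (7, 4), (7, 7), (7, 8), (7, 11), (7, 12), (7, 15), (8, 0), (8, 3), (8, 4), (8, 7), (8, 8), (8, 11), (8, 12), (8, 15), (9, 0), (9, 1), (9, 2), (9, 3), (9, 4), (9, 5), (9, 6), (9, 7), (9, 8), (9, 9), (9, 10), (9, 11), (9, 12), (9, 13), (9, 14), (9, 15), (14, 0), (14, 1), (14, 2), (14, 3), (14, 4), (14, 5), (14, 6), (14, 7), (14, 8), (14, 9), (14, 10), (14, 11), (14, 12), (14, 13), (14, 14), (14, 15), (15, 0), (15, 3), (15, 4), (15, 7), (15, 8), (15, 11), (15, 12), (15, 15)]
Holes: [(0, 0), (0, 3), (0, 4), (0, 7), (0, 8), (0, 11), (0, 12), (0, 15), (1, 0), (1, 1), (1, 2), (1, 3), (1, 4), (1, 5), (1, 6), (1, 7), (1, 8), (1, 9), (1, 10), (1, 11), (1, 12), (1, 13), (1, 14), (1, 15), (6, 0), (6, 1), (6, 2), (6, 3), (6, 4), (6, 5), (6, 6), (6, 7), (6, 8), (6, 9), (6, 10), (6, 11), (6, 12), (6, 13), (6, 14), (6, 15), (7, 0), (7, 3), (7, 4), (7, 7), (7, 8), (7, 11), (7, 12), (7, 15), (8, 0), (8, 3), (8, 4), (8, 7), (8, 8), (8, 11), (8, 12), (8, 15), (9, 0), (9, 1), (9, 2), (9, 3), (9, 4), (9, 5), (9, 6), (9, 7), (9, 8), (9, 9), (9, 10), (9, 11), (9, 12), (9, 13), (9, 14), (9, 15), (14, 0), (14, 1), (14, 2), (14, 3), (14, 4), (14, 5), (14, 6), (14, 7), (14, 8), (14, 9), (14, 10), (14, 11), (14, 12), (14, 13), (14, 14), (14, 15), (15, 0), (15, 3), (15, 4), (15, 7), (15, 8), (15, 11), (15, 12), (15, 15)]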